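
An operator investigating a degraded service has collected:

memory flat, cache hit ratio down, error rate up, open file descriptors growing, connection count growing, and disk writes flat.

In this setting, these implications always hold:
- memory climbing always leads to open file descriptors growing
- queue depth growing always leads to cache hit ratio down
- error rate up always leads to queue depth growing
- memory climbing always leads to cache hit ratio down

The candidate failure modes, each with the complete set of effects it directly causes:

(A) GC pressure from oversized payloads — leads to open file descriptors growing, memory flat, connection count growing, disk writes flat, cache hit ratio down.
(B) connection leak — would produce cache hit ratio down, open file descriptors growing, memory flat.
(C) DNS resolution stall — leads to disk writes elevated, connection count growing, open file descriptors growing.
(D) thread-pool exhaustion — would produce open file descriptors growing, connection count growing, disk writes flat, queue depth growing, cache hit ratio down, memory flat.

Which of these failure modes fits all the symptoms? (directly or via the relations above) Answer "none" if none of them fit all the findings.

Checking each candidate against the observations:
(A) GC pressure from oversized payloads — memory flat ✓; cache hit ratio down ✓; error rate up ✗; open file descriptors growing ✓; connection count growing ✓; disk writes flat ✓
(B) connection leak — does not account for error rate up, connection count growing, disk writes flat
(C) DNS resolution stall — fails on memory flat, cache hit ratio down, error rate up, disk writes flat (predicts disk writes elevated, not disk writes flat)
(D) thread-pool exhaustion — does not account for error rate up
Every candidate fails on at least one observation.

none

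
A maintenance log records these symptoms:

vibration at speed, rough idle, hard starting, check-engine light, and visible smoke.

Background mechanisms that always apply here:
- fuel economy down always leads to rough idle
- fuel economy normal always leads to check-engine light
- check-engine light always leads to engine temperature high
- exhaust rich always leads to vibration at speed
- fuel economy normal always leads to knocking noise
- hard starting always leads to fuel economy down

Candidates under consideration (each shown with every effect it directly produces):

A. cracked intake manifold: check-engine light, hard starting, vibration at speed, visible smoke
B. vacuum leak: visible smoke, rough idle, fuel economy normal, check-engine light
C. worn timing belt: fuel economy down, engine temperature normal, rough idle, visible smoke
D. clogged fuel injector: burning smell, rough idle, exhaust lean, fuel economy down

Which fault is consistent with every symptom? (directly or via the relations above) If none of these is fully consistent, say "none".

Per-candidate check:
(A) cracked intake manifold — vibration at speed +; rough idle + (via hard starting → fuel economy down → rough idle); hard starting +; check-engine light +; visible smoke +
(B) vacuum leak — vibration at speed -; rough idle +; hard starting -; check-engine light +; visible smoke +
(C) worn timing belt — vibration at speed -; rough idle +; hard starting -; check-engine light -; visible smoke +
(D) clogged fuel injector — vibration at speed -; rough idle +; hard starting -; check-engine light -; visible smoke -
(A) alone accounts for all the evidence.

A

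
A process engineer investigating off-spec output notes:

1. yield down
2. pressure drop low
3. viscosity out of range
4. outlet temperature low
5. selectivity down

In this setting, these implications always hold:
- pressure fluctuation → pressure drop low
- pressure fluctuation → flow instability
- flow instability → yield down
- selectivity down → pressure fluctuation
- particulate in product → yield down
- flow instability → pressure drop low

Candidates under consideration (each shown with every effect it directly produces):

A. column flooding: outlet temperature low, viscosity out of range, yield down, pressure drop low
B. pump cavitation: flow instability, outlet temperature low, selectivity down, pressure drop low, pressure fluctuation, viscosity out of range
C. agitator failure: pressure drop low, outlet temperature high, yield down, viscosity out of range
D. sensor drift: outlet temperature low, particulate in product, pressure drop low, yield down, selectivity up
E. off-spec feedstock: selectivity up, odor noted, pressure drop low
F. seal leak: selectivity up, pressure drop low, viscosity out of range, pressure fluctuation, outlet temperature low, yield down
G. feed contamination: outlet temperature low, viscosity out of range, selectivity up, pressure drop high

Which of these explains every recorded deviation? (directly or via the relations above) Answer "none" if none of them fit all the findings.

Testing each hypothesis:
(A) column flooding — yield down ✓; pressure drop low ✓; viscosity out of range ✓; outlet temperature low ✓; selectivity down ✗
(B) pump cavitation — accounts for every observation (yield down by flow instability → yield down)
(C) agitator failure — fails on outlet temperature low, selectivity down (predicts outlet temperature high, not outlet temperature low)
(D) sensor drift — yield down ✓; pressure drop low ✓; viscosity out of range ✗; outlet temperature low ✓; selectivity down ✗
(E) off-spec feedstock — yield down ✗; pressure drop low ✓; viscosity out of range ✗; outlet temperature low ✗; selectivity down ✗
(F) seal leak — fails on selectivity down (predicts selectivity up, not selectivity down)
(G) feed contamination — yield down ✗; pressure drop low ✗; viscosity out of range ✓; outlet temperature low ✓; selectivity down ✗
(B) is the only candidate with no mismatches.

B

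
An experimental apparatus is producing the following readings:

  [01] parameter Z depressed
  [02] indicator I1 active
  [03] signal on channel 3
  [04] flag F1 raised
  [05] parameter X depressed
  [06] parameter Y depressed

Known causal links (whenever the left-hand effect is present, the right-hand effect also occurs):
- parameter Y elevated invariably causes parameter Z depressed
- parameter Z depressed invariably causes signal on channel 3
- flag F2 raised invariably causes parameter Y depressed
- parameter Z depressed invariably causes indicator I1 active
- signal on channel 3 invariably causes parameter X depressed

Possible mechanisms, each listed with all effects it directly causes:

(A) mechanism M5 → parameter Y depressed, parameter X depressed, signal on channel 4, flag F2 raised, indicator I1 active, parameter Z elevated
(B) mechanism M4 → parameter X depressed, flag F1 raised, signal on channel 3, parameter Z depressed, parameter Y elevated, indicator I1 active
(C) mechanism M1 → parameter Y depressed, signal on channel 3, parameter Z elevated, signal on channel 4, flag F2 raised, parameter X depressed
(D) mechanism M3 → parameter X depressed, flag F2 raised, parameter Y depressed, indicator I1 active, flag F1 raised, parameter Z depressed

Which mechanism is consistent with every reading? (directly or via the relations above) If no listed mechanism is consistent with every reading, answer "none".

D

Testing each hypothesis:
(A) mechanism M5 — parameter Z depressed -; indicator I1 active +; signal on channel 3 -; flag F1 raised -; parameter X depressed +; parameter Y depressed +
(B) mechanism M4 — fails on parameter Y depressed (predicts parameter Y elevated, not parameter Y depressed)
(C) mechanism M1 — fails on parameter Z depressed, indicator I1 active, flag F1 raised (predicts parameter Z elevated, not parameter Z depressed)
(D) mechanism M3 — parameter Z depressed +; indicator I1 active +; signal on channel 3 + (via parameter Z depressed → signal on channel 3); flag F1 raised +; parameter X depressed +; parameter Y depressed +
(D) alone accounts for all the evidence.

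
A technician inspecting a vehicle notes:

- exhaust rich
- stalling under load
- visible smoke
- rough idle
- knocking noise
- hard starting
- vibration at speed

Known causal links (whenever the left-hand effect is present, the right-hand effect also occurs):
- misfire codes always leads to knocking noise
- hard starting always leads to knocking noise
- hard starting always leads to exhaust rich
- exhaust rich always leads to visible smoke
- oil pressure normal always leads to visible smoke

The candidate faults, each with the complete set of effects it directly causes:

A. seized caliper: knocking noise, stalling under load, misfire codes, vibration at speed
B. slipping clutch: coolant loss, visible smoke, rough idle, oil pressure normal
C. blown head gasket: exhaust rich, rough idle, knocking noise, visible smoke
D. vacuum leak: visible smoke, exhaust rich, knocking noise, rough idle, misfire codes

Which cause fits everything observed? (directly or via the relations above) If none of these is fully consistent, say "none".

none

For each candidate, compare predicted effects to what was observed:
(A) seized caliper — does not account for exhaust rich, visible smoke, rough idle, hard starting
(B) slipping clutch — does not account for exhaust rich, stalling under load, knocking noise, hard starting, vibration at speed
(C) blown head gasket — exhaust rich match; stalling under load miss; visible smoke match; rough idle match; knocking noise match; hard starting miss; vibration at speed miss
(D) vacuum leak — exhaust rich match; stalling under load miss; visible smoke match; rough idle match; knocking noise match; hard starting miss; vibration at speed miss
None of the listed candidates fits everything.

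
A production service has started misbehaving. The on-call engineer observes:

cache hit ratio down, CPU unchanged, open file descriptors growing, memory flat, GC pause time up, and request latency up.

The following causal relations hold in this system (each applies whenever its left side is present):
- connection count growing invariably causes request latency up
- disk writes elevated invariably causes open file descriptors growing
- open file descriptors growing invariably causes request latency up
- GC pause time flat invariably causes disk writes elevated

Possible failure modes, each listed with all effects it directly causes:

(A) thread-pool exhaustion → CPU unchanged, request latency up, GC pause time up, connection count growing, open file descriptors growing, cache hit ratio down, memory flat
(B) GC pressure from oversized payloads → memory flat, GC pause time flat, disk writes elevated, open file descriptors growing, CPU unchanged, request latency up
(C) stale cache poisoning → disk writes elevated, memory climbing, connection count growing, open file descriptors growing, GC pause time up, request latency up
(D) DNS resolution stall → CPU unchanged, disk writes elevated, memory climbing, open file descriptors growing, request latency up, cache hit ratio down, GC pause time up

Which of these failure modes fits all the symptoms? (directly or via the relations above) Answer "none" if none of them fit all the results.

For each candidate, compare predicted effects to what was observed:
(A) thread-pool exhaustion — accounts for every observation
(B) GC pressure from oversized payloads — fails on cache hit ratio down, GC pause time up (predicts GC pause time flat, not GC pause time up)
(C) stale cache poisoning — fails on cache hit ratio down, CPU unchanged, memory flat (predicts memory climbing, not memory flat)
(D) DNS resolution stall — fails on memory flat (predicts memory climbing, not memory flat)
(A) alone accounts for all the evidence.

A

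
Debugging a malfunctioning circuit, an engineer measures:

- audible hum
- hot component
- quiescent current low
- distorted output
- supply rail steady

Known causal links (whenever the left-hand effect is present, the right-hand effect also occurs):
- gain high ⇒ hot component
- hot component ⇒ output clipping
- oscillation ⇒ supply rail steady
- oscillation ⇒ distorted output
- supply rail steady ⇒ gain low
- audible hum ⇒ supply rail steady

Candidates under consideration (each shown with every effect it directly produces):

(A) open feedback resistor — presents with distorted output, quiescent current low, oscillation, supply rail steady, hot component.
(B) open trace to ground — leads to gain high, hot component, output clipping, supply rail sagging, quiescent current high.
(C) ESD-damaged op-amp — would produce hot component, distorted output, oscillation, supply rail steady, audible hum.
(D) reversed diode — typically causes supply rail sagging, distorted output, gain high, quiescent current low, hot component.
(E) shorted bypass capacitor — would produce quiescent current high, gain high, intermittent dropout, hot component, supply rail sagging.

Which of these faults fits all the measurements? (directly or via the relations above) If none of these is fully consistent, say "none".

none

Testing each hypothesis:
(A) open feedback resistor — audible hum miss; hot component match; quiescent current low match; distorted output match; supply rail steady match
(B) open trace to ground — fails on audible hum, quiescent current low, distorted output, supply rail steady (predicts quiescent current high, not quiescent current low; predicts supply rail sagging, not supply rail steady)
(C) ESD-damaged op-amp — audible hum match; hot component match; quiescent current low miss; distorted output match; supply rail steady match
(D) reversed diode — audible hum miss; hot component match; quiescent current low match; distorted output match; supply rail steady miss
(E) shorted bypass capacitor — audible hum miss; hot component match; quiescent current low miss; distorted output miss; supply rail steady miss
No candidate is consistent with all observations.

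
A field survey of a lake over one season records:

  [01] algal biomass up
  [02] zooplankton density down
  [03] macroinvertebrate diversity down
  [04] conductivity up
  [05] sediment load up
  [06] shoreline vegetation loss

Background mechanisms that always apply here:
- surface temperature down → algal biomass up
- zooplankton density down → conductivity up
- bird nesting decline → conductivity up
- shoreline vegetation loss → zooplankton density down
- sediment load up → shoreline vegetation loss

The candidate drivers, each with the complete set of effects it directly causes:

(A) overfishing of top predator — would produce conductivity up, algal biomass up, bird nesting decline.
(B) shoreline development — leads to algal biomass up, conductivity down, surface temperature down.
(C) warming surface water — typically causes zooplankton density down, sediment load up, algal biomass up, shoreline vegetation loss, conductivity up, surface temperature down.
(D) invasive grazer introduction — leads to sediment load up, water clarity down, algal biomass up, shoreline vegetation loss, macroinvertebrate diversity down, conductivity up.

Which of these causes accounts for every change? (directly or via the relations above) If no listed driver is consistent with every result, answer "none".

For each candidate, compare predicted effects to what was observed:
(A) overfishing of top predator — algal biomass up +; zooplankton density down -; macroinvertebrate diversity down -; conductivity up +; sediment load up -; shoreline vegetation loss -
(B) shoreline development — algal biomass up +; zooplankton density down -; macroinvertebrate diversity down -; conductivity up -; sediment load up -; shoreline vegetation loss -
(C) warming surface water — algal biomass up +; zooplankton density down +; macroinvertebrate diversity down -; conductivity up +; sediment load up +; shoreline vegetation loss +
(D) invasive grazer introduction — algal biomass up +; zooplankton density down + (via shoreline vegetation loss → zooplankton density down); macroinvertebrate diversity down +; conductivity up +; sediment load up +; shoreline vegetation loss +
Only (D) is consistent with every observation.

D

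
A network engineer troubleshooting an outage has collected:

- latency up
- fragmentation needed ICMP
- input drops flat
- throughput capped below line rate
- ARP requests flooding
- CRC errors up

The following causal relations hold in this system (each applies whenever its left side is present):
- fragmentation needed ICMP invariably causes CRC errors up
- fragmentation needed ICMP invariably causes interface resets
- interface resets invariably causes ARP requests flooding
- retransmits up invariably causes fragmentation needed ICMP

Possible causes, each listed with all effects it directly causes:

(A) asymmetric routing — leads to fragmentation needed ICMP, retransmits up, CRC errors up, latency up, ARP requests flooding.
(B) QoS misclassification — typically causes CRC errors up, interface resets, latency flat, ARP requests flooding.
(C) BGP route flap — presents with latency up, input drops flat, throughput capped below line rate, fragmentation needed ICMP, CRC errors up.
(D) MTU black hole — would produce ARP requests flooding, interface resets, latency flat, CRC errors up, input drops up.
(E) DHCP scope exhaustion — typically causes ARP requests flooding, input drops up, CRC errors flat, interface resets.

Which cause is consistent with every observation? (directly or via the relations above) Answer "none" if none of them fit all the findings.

C

Per-candidate check:
(A) asymmetric routing — does not account for input drops flat, throughput capped below line rate
(B) QoS misclassification — latency up NO; fragmentation needed ICMP NO; input drops flat NO; throughput capped below line rate NO; ARP requests flooding yes; CRC errors up yes
(C) BGP route flap — latency up yes; fragmentation needed ICMP yes; input drops flat yes; throughput capped below line rate yes; ARP requests flooding yes (by fragmentation needed ICMP → interface resets → ARP requests flooding); CRC errors up yes
(D) MTU black hole — latency up NO; fragmentation needed ICMP NO; input drops flat NO; throughput capped below line rate NO; ARP requests flooding yes; CRC errors up yes
(E) DHCP scope exhaustion — latency up NO; fragmentation needed ICMP NO; input drops flat NO; throughput capped below line rate NO; ARP requests flooding yes; CRC errors up NO
(C) is the only candidate with no mismatches.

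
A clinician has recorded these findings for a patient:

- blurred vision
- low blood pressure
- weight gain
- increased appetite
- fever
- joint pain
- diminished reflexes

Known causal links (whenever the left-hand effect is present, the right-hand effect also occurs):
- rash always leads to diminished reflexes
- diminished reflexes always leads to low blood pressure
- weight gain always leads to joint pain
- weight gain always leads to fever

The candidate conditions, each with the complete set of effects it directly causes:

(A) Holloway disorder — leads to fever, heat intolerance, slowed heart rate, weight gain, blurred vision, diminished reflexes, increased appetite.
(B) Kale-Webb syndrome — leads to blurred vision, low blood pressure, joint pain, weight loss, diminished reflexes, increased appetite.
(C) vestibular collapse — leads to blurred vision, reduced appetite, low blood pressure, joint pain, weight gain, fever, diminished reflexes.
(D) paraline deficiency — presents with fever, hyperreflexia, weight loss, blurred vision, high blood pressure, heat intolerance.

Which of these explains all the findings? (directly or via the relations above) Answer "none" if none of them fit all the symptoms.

Per-candidate check:
(A) Holloway disorder — blurred vision yes; low blood pressure yes (through diminished reflexes → low blood pressure); weight gain yes; increased appetite yes; fever yes; joint pain yes (through weight gain → joint pain); diminished reflexes yes
(B) Kale-Webb syndrome — blurred vision yes; low blood pressure yes; weight gain NO; increased appetite yes; fever NO; joint pain yes; diminished reflexes yes
(C) vestibular collapse — blurred vision yes; low blood pressure yes; weight gain yes; increased appetite NO; fever yes; joint pain yes; diminished reflexes yes
(D) paraline deficiency — fails on low blood pressure, weight gain, increased appetite, joint pain, diminished reflexes (predicts high blood pressure, not low blood pressure; predicts weight loss, not weight gain; predicts hyperreflexia, not diminished reflexes)
(A) is the only candidate with no mismatches.

A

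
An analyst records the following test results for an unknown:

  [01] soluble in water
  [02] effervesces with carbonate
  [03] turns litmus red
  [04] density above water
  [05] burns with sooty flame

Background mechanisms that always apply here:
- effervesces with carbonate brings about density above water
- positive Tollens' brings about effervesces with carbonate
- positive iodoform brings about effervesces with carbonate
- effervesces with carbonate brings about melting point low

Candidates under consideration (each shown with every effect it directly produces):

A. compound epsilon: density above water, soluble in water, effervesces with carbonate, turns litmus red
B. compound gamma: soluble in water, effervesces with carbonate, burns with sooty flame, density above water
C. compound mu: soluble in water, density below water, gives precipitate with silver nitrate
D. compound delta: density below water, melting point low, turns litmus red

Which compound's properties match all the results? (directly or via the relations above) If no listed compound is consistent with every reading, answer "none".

Per-candidate check:
(A) compound epsilon — does not account for burns with sooty flame
(B) compound gamma — soluble in water yes; effervesces with carbonate yes; turns litmus red NO; density above water yes; burns with sooty flame yes
(C) compound mu — fails on effervesces with carbonate, turns litmus red, density above water, burns with sooty flame (predicts density below water, not density above water)
(D) compound delta — soluble in water NO; effervesces with carbonate NO; turns litmus red yes; density above water NO; burns with sooty flame NO
None of the listed candidates fits everything.

none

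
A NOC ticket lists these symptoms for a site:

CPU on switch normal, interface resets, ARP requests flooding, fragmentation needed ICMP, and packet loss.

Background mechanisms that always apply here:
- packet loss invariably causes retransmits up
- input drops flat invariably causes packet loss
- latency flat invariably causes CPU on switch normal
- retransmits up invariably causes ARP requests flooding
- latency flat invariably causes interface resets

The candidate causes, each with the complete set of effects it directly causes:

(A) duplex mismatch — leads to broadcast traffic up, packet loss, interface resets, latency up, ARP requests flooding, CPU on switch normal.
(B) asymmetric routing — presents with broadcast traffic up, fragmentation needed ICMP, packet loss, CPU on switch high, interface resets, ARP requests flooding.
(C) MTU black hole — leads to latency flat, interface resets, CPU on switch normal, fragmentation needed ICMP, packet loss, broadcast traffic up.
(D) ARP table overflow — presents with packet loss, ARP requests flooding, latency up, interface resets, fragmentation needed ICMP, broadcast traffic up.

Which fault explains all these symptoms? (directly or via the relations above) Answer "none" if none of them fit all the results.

For each candidate, compare predicted effects to what was observed:
(A) duplex mismatch — CPU on switch normal +; interface resets +; ARP requests flooding +; fragmentation needed ICMP -; packet loss +
(B) asymmetric routing — CPU on switch normal -; interface resets +; ARP requests flooding +; fragmentation needed ICMP +; packet loss +
(C) MTU black hole — CPU on switch normal +; interface resets +; ARP requests flooding + (via packet loss → retransmits up → ARP requests flooding); fragmentation needed ICMP +; packet loss +
(D) ARP table overflow — CPU on switch normal -; interface resets +; ARP requests flooding +; fragmentation needed ICMP +; packet loss +
(C) is the only candidate with no mismatches.

C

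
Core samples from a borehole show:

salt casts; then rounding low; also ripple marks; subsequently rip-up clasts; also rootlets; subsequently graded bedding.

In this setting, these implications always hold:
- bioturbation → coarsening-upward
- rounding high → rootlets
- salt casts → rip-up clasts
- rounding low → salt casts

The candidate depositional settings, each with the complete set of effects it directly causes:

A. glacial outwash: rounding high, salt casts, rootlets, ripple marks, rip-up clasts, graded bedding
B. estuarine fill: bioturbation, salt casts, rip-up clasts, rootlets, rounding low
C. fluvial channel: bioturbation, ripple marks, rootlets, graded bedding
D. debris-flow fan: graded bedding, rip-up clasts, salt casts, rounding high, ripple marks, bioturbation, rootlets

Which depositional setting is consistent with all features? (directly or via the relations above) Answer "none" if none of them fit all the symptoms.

none

For each candidate, compare predicted effects to what was observed:
(A) glacial outwash — fails on rounding low (predicts rounding high, not rounding low)
(B) estuarine fill — salt casts match; rounding low match; ripple marks miss; rip-up clasts match; rootlets match; graded bedding miss
(C) fluvial channel — salt casts miss; rounding low miss; ripple marks match; rip-up clasts miss; rootlets match; graded bedding match
(D) debris-flow fan — salt casts match; rounding low miss; ripple marks match; rip-up clasts match; rootlets match; graded bedding match
No candidate is consistent with all observations.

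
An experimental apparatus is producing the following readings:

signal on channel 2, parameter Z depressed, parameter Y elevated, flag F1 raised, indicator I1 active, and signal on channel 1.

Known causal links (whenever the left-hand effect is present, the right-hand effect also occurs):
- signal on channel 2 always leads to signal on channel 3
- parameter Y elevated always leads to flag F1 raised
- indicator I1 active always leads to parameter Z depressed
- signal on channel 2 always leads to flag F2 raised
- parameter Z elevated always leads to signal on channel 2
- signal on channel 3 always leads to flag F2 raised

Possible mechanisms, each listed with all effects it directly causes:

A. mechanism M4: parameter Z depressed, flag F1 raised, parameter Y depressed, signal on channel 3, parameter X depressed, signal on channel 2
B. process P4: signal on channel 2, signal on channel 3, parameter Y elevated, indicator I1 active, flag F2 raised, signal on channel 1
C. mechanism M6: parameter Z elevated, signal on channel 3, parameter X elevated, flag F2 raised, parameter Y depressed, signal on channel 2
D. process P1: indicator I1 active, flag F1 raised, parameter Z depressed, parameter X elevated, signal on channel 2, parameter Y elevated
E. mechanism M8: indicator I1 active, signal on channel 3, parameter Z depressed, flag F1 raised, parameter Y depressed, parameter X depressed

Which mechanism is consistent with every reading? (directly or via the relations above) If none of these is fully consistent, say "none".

B

Checking each candidate against the observations:
(A) mechanism M4 — signal on channel 2 yes; parameter Z depressed yes; parameter Y elevated NO; flag F1 raised yes; indicator I1 active NO; signal on channel 1 NO
(B) process P4 — signal on channel 2 yes; parameter Z depressed yes (through indicator I1 active → parameter Z depressed); parameter Y elevated yes; flag F1 raised yes (through parameter Y elevated → flag F1 raised); indicator I1 active yes; signal on channel 1 yes
(C) mechanism M6 — fails on parameter Z depressed, parameter Y elevated, flag F1 raised, indicator I1 active, signal on channel 1 (predicts parameter Z elevated, not parameter Z depressed; predicts parameter Y depressed, not parameter Y elevated)
(D) process P1 — does not account for signal on channel 1
(E) mechanism M8 — fails on signal on channel 2, parameter Y elevated, signal on channel 1 (predicts parameter Y depressed, not parameter Y elevated)
(B) alone accounts for all the evidence.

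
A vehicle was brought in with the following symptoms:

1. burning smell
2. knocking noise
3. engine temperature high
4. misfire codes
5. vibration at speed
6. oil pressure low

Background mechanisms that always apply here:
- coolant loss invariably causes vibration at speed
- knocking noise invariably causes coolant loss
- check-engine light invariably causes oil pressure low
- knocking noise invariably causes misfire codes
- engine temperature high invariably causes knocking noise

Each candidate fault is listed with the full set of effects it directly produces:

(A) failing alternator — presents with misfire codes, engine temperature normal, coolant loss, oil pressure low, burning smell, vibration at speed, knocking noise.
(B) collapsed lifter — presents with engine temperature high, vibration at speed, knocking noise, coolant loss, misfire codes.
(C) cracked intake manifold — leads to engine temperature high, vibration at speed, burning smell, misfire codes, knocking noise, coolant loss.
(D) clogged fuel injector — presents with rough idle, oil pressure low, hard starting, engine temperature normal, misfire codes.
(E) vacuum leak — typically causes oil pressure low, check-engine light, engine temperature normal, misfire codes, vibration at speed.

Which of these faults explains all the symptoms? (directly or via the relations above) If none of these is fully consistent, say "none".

For each candidate, compare predicted effects to what was observed:
(A) failing alternator — burning smell ✓; knocking noise ✓; engine temperature high ✗; misfire codes ✓; vibration at speed ✓; oil pressure low ✓
(B) collapsed lifter — does not account for burning smell, oil pressure low
(C) cracked intake manifold — does not account for oil pressure low
(D) clogged fuel injector — fails on burning smell, knocking noise, engine temperature high, vibration at speed (predicts engine temperature normal, not engine temperature high)
(E) vacuum leak — burning smell ✗; knocking noise ✗; engine temperature high ✗; misfire codes ✓; vibration at speed ✓; oil pressure low ✓
None of the listed candidates fits everything.

none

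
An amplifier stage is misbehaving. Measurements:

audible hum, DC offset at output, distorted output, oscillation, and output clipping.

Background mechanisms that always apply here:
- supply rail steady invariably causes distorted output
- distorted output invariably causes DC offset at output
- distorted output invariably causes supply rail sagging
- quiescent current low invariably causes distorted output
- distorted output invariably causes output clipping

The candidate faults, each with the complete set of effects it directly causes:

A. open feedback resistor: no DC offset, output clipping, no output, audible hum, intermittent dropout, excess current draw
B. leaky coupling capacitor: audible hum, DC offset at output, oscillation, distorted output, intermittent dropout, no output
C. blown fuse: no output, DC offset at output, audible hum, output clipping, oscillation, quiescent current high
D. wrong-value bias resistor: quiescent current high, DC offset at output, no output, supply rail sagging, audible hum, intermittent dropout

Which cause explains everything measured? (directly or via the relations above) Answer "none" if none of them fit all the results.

Testing each hypothesis:
(A) open feedback resistor — fails on DC offset at output, distorted output, oscillation (predicts no DC offset, not DC offset at output)
(B) leaky coupling capacitor — accounts for every observation (output clipping via distorted output → output clipping)
(C) blown fuse — does not account for distorted output
(D) wrong-value bias resistor — does not account for distorted output, oscillation, output clipping
Only (B) is consistent with every observation.

B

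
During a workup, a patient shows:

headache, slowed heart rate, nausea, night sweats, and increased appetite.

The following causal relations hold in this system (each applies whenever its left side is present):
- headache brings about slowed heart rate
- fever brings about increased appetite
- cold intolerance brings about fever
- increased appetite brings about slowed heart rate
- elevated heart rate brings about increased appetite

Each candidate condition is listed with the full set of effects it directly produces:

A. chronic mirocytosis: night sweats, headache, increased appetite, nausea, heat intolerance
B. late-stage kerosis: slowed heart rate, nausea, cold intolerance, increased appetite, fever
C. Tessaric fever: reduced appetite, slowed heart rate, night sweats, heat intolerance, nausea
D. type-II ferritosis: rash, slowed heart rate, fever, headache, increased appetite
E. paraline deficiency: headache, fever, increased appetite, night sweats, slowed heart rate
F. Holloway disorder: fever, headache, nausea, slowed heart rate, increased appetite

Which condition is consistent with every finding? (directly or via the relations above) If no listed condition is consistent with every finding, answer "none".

A

Testing each hypothesis:
(A) chronic mirocytosis — headache match; slowed heart rate match (by increased appetite → slowed heart rate); nausea match; night sweats match; increased appetite match
(B) late-stage kerosis — headache miss; slowed heart rate match; nausea match; night sweats miss; increased appetite match
(C) Tessaric fever — fails on headache, increased appetite (predicts reduced appetite, not increased appetite)
(D) type-II ferritosis — does not account for nausea, night sweats
(E) paraline deficiency — does not account for nausea
(F) Holloway disorder — headache match; slowed heart rate match; nausea match; night sweats miss; increased appetite match
(A) is the only candidate with no mismatches.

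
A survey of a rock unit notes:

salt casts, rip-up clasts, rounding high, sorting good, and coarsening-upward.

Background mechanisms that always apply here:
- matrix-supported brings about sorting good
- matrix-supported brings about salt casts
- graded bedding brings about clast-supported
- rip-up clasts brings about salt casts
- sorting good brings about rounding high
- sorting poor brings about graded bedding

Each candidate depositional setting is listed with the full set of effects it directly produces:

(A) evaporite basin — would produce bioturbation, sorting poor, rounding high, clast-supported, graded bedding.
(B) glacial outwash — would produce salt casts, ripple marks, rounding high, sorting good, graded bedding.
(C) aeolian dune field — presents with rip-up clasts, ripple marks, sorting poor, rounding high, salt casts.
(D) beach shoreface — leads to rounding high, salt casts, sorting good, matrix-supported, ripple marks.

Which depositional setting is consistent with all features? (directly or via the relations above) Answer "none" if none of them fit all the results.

none

Checking each candidate against the observations:
(A) evaporite basin — fails on salt casts, rip-up clasts, sorting good, coarsening-upward (predicts sorting poor, not sorting good)
(B) glacial outwash — does not account for rip-up clasts, coarsening-upward
(C) aeolian dune field — salt casts yes; rip-up clasts yes; rounding high yes; sorting good NO; coarsening-upward NO
(D) beach shoreface — does not account for rip-up clasts, coarsening-upward
No candidate is consistent with all observations.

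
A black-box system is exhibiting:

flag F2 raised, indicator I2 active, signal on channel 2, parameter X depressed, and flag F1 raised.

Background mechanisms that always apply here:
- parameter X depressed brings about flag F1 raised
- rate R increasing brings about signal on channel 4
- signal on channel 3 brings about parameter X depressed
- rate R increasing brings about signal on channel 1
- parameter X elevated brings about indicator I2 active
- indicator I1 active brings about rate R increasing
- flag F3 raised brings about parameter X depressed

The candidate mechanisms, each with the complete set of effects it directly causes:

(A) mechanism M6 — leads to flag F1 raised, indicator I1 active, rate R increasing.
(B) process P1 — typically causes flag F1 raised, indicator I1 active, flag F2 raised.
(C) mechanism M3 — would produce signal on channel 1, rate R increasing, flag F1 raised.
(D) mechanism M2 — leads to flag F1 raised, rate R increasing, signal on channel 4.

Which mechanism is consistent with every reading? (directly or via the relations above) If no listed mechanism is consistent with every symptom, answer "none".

Testing each hypothesis:
(A) mechanism M6 — flag F2 raised ✗; indicator I2 active ✗; signal on channel 2 ✗; parameter X depressed ✗; flag F1 raised ✓
(B) process P1 — does not account for indicator I2 active, signal on channel 2, parameter X depressed
(C) mechanism M3 — flag F2 raised ✗; indicator I2 active ✗; signal on channel 2 ✗; parameter X depressed ✗; flag F1 raised ✓
(D) mechanism M2 — does not account for flag F2 raised, indicator I2 active, signal on channel 2, parameter X depressed
Every candidate fails on at least one observation.

none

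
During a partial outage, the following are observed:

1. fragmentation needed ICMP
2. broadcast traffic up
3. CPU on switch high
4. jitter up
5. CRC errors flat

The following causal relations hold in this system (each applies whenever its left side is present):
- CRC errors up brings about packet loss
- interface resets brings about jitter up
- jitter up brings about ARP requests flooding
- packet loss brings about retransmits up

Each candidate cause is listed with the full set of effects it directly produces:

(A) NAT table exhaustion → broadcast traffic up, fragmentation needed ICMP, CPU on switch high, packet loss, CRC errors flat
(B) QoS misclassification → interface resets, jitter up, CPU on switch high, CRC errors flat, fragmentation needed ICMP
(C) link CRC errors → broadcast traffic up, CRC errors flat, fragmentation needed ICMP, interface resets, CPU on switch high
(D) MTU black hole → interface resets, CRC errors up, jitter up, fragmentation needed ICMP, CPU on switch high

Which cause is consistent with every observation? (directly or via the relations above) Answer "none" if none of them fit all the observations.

C

Testing each hypothesis:
(A) NAT table exhaustion — fragmentation needed ICMP match; broadcast traffic up match; CPU on switch high match; jitter up miss; CRC errors flat match
(B) QoS misclassification — fragmentation needed ICMP match; broadcast traffic up miss; CPU on switch high match; jitter up match; CRC errors flat match
(C) link CRC errors — accounts for every observation (jitter up via interface resets → jitter up)
(D) MTU black hole — fragmentation needed ICMP match; broadcast traffic up miss; CPU on switch high match; jitter up match; CRC errors flat miss
(C) alone accounts for all the evidence.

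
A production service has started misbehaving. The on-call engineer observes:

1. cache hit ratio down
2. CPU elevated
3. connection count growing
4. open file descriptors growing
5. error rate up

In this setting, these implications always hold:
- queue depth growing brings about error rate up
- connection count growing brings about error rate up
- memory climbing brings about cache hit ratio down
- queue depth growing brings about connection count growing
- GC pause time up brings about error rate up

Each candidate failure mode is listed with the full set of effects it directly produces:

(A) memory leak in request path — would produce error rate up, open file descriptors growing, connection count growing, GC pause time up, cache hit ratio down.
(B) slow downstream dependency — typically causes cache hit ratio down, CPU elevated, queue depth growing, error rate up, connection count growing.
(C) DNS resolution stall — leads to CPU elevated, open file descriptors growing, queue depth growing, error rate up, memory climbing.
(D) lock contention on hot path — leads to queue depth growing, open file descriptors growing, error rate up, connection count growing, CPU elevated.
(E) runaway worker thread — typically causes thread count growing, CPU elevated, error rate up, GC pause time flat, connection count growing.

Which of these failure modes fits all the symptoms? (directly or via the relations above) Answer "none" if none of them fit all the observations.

Per-candidate check:
(A) memory leak in request path — does not account for CPU elevated
(B) slow downstream dependency — does not account for open file descriptors growing
(C) DNS resolution stall — cache hit ratio down yes (via memory climbing → cache hit ratio down); CPU elevated yes; connection count growing yes (via queue depth growing → connection count growing); open file descriptors growing yes; error rate up yes
(D) lock contention on hot path — does not account for cache hit ratio down
(E) runaway worker thread — cache hit ratio down NO; CPU elevated yes; connection count growing yes; open file descriptors growing NO; error rate up yes
Only (C) is consistent with every observation.

C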